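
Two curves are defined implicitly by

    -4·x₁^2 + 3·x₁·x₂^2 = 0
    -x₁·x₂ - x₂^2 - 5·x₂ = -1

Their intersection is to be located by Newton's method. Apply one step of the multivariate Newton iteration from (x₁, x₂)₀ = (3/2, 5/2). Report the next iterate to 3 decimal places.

(13.842, -2.053)

At (3/2, 5/2): F = (19.125, -21.500).
Jacobian J = [[-8·x₁ + 3·x₂^2, 6·x₁·x₂], [-x₂, -x₁ - 2·x₂ - 5]].
At the point, J = [[6.750, 22.500], [-2.500, -11.500]] (det J = -21.375).
Solving J·Δ = −F gives Δ = (12.342, -4.553).
Then the next iterate is (x₁, x₂)₁ = (13.842, -2.053).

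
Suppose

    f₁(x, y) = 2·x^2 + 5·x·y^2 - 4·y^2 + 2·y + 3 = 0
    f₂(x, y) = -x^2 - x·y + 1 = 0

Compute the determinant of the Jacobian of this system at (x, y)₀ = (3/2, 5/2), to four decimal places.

51.3750

J = [[4·x + 5·y^2, 10·x·y - 8·y + 2], [-2·x - y, -x]].
At the point, J = [[37.2500, 19.5000], [-5.5000, -1.5000]].
det J = 51.3750.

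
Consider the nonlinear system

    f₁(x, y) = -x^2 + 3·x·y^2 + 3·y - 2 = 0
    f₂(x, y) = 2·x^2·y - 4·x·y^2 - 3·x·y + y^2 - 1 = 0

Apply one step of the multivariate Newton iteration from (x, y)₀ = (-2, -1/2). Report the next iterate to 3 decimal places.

(-1.597, 0.287)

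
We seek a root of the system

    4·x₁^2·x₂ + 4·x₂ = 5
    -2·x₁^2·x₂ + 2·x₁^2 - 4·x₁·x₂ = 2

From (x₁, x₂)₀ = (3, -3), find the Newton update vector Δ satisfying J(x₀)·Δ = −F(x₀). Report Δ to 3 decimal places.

(-2.042, -0.550)

At (3, -3): F = (-125.000, 106.000).
Jacobian J = [[8·x₁·x₂, 4·x₁^2 + 4], [-4·x₁·x₂ + 4·x₁ - 4·x₂, -2·x₁^2 - 4·x₁]].
At the point, J = [[-72.000, 40.000], [60.000, -30.000]] (det J = -240.000).
Solving J·Δ = −F gives Δ = (-2.042, -0.550).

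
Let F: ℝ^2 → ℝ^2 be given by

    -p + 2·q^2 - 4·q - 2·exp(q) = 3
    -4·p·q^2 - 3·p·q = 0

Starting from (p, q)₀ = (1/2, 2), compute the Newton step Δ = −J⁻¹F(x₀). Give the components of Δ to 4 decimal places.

At (1/2, 2): F = (-18.278112, -11.0000).
Jacobian J = [[-1, 4·q - 2·exp(q) - 4], [-4·q^2 - 3·q, -8·p·q - 3·p]].
At the point, J = [[-1.0000, -10.778112], [-22.0000, -9.5000]] (det J = -227.618468).
Solving J·Δ = −F gives Δ = (0.2420, -1.7183).

(0.2420, -1.7183)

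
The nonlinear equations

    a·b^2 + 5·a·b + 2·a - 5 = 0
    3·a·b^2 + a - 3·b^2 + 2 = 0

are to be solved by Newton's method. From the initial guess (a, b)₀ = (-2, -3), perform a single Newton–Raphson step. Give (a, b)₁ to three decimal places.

At (-2, -3): F = (3.000, -81.000).
Jacobian J = [[b^2 + 5·b + 2, 2·a·b + 5·a], [3·b^2 + 1, 6·a·b - 6·b]].
At the point, J = [[-4.000, 2.000], [28.000, 54.000]] (det J = -272.000).
Solving J·Δ = −F gives Δ = (1.191, 0.882).
Then the next iterate is (a, b)₁ = (-0.809, -2.118).

(-0.809, -2.118)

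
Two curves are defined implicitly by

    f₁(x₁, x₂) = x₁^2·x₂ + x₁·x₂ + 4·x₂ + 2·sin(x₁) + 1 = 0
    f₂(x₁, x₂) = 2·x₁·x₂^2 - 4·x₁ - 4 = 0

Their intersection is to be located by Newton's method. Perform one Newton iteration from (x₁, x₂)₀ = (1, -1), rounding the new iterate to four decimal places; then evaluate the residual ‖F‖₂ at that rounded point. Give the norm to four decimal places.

7.4298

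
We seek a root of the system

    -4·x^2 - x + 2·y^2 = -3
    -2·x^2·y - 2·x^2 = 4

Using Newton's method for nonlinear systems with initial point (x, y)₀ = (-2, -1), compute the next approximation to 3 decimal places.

(-1.533, -1.500)

At (-2, -1): F = (-9.000, -4.000).
Jacobian J = [[-8·x - 1, 4·y], [-4·x·y - 4·x, -2·x^2]].
At the point, J = [[15.000, -4.000], [0.000, -8.000]] (det J = -120.000).
Solving J·Δ = −F gives Δ = (0.467, -0.500).
Then the next iterate is (x, y)₁ = (-1.533, -1.500).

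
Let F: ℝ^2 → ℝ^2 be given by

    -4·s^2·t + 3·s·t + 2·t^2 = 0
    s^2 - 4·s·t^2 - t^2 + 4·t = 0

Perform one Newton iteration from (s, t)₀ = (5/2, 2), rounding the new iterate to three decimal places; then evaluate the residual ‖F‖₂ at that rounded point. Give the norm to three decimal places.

11.266

At (5/2, 2): F = (-27.000, -29.750).
Jacobian J = [[-8·s·t + 3·t, -4·s^2 + 3·s + 4·t], [2·s - 4·t^2, -8·s·t - 2·t + 4]].
At the point, J = [[-34.000, -9.500], [-11.000, -40.000]] (det J = 1255.500).
Solving J·Δ = −F gives Δ = (-0.635, -0.569).
Then the next iterate is (s, t)₁ = (1.865, 1.431).
Re-evaluating at (1.865, 1.431): F = (-7.80739, -8.12183), so ‖F‖₂ = 11.266.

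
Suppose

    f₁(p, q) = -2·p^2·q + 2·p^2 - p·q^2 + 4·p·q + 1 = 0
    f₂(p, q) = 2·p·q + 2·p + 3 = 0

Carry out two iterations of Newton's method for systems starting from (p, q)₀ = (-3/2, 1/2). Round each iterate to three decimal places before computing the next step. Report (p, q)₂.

At (-3/2, 1/2): F = (0.625, -1.500).
Jacobian J = [[-4·p·q + 4·p - q^2 + 4·q, -2·p^2 - 2·p·q + 4·p], [2·q + 2, 2·p]].
At the point, J = [[-1.250, -9.000], [3.000, -3.000]] (det J = 30.750).
Solving J·Δ = −F gives Δ = (0.500, 0.000).
Then the next iterate is (p, q)₁ = (-1.000, 0.500).
Round to (-1.000, 0.500) and repeat: F = (0.250, 0.000), J = [[-0.250, -5.000], [3.000, -2.000]].
Δ = (0.032, 0.048), so (p, q)₂ = (-0.968, 0.548).

(-0.968, 0.548)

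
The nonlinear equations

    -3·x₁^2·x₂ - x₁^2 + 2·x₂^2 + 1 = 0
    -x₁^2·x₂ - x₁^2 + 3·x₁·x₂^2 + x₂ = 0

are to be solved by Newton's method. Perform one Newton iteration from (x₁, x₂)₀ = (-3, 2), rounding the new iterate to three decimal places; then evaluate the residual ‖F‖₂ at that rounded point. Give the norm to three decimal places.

24.036

At (-3, 2): F = (-54.000, -61.000).
Jacobian J = [[-6·x₁·x₂ - 2·x₁, -3·x₁^2 + 4·x₂], [-2·x₁·x₂ - 2·x₁ + 3·x₂^2, -x₁^2 + 6·x₁·x₂ + 1]].
At the point, J = [[42.000, -19.000], [30.000, -44.000]] (det J = -1278.000).
Solving J·Δ = −F gives Δ = (0.952, -0.737).
Then the next iterate is (x₁, x₂)₁ = (-2.048, 1.263).
Re-evaluating at (-2.048, 1.263): F = (-15.89618, -18.02943), so ‖F‖₂ = 24.036.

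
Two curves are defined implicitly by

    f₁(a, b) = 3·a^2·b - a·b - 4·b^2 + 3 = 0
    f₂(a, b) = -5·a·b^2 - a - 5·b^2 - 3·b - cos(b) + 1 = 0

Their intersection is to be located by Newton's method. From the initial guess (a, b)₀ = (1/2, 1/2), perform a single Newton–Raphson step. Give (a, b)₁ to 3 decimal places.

At (1/2, 1/2): F = (2.125, -3.75258).
Jacobian J = [[6·a·b - b, 3·a^2 - a - 8·b], [-5·b^2 - 1, -10·a·b - 10·b + sin(b) - 3]].
At the point, J = [[1.000, -3.750], [-2.250, -10.02057]] (det J = -18.45807).
Solving J·Δ = −F gives Δ = (-1.916, 0.056).
Then the next iterate is (a, b)₁ = (-1.416, 0.556).

(-1.416, 0.556)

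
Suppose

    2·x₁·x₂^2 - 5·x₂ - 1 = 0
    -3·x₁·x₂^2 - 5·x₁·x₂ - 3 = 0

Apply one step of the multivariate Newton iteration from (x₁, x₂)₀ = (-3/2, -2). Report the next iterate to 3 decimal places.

At (-3/2, -2): F = (-3.000, 0.000).
Jacobian J = [[2·x₂^2, 4·x₁·x₂ - 5], [-3·x₂^2 - 5·x₂, -6·x₁·x₂ - 5·x₁]].
At the point, J = [[8.000, 7.000], [-2.000, -10.500]] (det J = -70.000).
Solving J·Δ = −F gives Δ = (0.450, -0.086).
Then the next iterate is (x₁, x₂)₁ = (-1.050, -2.086).

(-1.050, -2.086)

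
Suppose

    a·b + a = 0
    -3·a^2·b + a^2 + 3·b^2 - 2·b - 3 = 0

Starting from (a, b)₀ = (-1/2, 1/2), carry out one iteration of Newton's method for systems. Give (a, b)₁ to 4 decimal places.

At (-1/2, 1/2): F = (-0.7500, -3.3750).
Jacobian J = [[b + 1, a], [-6·a·b + 2·a, -3·a^2 + 6·b - 2]].
At the point, J = [[1.5000, -0.5000], [0.5000, 0.2500]] (det J = 0.6250).
Solving J·Δ = −F gives Δ = (3.0000, 7.5000).
Then the next iterate is (a, b)₁ = (2.5000, 8.0000).

(2.5000, 8.0000)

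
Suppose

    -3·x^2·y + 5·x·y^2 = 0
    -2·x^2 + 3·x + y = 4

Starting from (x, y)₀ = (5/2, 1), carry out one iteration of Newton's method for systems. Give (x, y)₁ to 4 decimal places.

(1.2037, -0.0741)

At (5/2, 1): F = (-6.2500, -8.0000).
Jacobian J = [[-6·x·y + 5·y^2, -3·x^2 + 10·x·y], [-4·x + 3, 1]].
At the point, J = [[-10.0000, 6.2500], [-7.0000, 1.0000]] (det J = 33.7500).
Solving J·Δ = −F gives Δ = (-1.2963, -1.0741).
Then the next iterate is (x, y)₁ = (1.2037, -0.0741).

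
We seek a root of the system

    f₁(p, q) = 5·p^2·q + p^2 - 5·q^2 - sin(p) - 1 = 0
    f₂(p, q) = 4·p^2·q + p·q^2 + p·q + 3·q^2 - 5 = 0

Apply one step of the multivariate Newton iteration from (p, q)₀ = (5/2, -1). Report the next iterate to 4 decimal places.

At (5/2, -1): F = (-31.598472, -27.0000).
Jacobian J = [[10·p·q + 2·p - cos(p), 5·p^2 - 10·q], [8·p·q + q^2 + q, 4·p^2 + 2·p·q + p + 6·q]].
At the point, J = [[-19.198856, 41.2500], [-20.0000, 16.5000]] (det J = 508.218870).
Solving J·Δ = −F gives Δ = (-1.1656, 0.2235).
Then the next iterate is (p, q)₁ = (1.3344, -0.7765).

(1.3344, -0.7765)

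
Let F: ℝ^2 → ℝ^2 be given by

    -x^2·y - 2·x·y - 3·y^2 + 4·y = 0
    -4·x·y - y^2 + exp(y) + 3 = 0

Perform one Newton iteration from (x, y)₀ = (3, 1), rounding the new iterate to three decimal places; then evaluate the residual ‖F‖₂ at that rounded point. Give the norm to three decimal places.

3.448

At (3, 1): F = (-14.000, -7.28172).
Jacobian J = [[-2·x·y - 2·y, -x^2 - 2·x - 6·y + 4], [-4·y, -4·x - 2·y + exp(y)]].
At the point, J = [[-8.000, -17.000], [-4.000, -11.28172]] (det J = 22.25375).
Solving J·Δ = −F gives Δ = (-1.535, -0.101).
Then the next iterate is (x, y)₁ = (1.465, 0.899).
Re-evaluating at (1.465, 0.899): F = (-3.39213, -0.61920), so ‖F‖₂ = 3.448.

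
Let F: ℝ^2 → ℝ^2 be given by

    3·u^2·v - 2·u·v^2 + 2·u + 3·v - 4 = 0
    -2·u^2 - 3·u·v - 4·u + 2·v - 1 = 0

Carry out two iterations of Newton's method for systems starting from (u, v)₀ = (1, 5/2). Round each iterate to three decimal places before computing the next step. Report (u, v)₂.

At (1, 5/2): F = (0.500, -9.500).
Jacobian J = [[6·u·v - 2·v^2 + 2, 3·u^2 - 4·u·v + 3], [-4·u - 3·v - 4, -3·u + 2]].
At the point, J = [[4.500, -4.000], [-15.500, -1.000]] (det J = -66.500).
Solving J·Δ = −F gives Δ = (-0.579, -0.526).
Then the next iterate is (u, v)₁ = (0.421, 1.974).
Round to (0.421, 1.974) and repeat: F = (0.53262, -1.58364), J = [[-0.80703, 0.20751], [-11.606, 0.737]].
Δ = (-0.398, -4.113), so (u, v)₂ = (0.023, -2.139).

(0.023, -2.139)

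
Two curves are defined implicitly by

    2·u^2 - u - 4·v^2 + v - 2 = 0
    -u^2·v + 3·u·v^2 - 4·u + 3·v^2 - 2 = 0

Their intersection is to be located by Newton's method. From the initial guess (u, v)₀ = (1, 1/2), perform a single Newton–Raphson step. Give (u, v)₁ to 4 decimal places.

At (1, 1/2): F = (-1.5000, -5.0000).
Jacobian J = [[4·u - 1, -8·v + 1], [-2·u·v + 3·v^2 - 4, -u^2 + 6·u·v + 6·v]].
At the point, J = [[3.0000, -3.0000], [-4.2500, 5.0000]] (det J = 2.2500).
Solving J·Δ = −F gives Δ = (10.0000, 9.5000).
Then the next iterate is (u, v)₁ = (11.0000, 10.0000).

(11.0000, 10.0000)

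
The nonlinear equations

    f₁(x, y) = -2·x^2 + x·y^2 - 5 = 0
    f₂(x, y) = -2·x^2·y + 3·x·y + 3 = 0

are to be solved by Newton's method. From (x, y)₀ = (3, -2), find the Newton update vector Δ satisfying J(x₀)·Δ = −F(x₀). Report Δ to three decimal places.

At (3, -2): F = (-11.000, 21.000).
Jacobian J = [[-4·x + y^2, 2·x·y], [-4·x·y + 3·y, -2·x^2 + 3·x]].
At the point, J = [[-8.000, -12.000], [18.000, -9.000]] (det J = 288.000).
Solving J·Δ = −F gives Δ = (-1.219, -0.104).

(-1.219, -0.104)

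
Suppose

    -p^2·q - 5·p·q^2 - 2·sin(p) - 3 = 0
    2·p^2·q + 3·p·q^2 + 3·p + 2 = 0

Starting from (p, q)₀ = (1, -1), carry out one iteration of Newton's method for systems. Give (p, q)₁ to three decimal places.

At (1, -1): F = (-8.68294, 6.000).
Jacobian J = [[-2·p·q - 5·q^2 - 2·cos(p), -p^2 - 10·p·q], [4·p·q + 3·q^2 + 3, 2·p^2 + 6·p·q]].
At the point, J = [[-4.08060, 9.000], [2.000, -4.000]] (det J = -1.67758).
Solving J·Δ = −F gives Δ = (-11.486, -4.243).
Then the next iterate is (p, q)₁ = (-10.486, -5.243).

(-10.486, -5.243)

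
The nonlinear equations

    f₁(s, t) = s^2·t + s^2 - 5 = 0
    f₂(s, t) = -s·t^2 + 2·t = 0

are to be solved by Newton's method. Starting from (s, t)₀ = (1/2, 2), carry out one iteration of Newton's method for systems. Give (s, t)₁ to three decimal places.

At (1/2, 2): F = (-4.250, 2.000).
Jacobian J = [[2·s·t + 2·s, s^2], [-t^2, -2·s·t + 2]].
At the point, J = [[3.000, 0.250], [-4.000, 0.000]] (det J = 1.000).
Solving J·Δ = −F gives Δ = (0.500, 11.000).
Then the next iterate is (s, t)₁ = (1.000, 13.000).

(1.000, 13.000)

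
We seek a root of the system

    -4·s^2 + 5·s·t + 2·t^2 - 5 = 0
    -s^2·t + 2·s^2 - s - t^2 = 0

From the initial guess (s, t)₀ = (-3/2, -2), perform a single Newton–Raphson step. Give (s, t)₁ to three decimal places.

(-0.912, -1.343)

At (-3/2, -2): F = (9.000, 6.500).
Jacobian J = [[-8·s + 5·t, 5·s + 4·t], [-2·s·t + 4·s - 1, -s^2 - 2·t]].
At the point, J = [[2.000, -15.500], [-13.000, 1.750]] (det J = -198.000).
Solving J·Δ = −F gives Δ = (0.588, 0.657).
Then the next iterate is (s, t)₁ = (-0.912, -1.343).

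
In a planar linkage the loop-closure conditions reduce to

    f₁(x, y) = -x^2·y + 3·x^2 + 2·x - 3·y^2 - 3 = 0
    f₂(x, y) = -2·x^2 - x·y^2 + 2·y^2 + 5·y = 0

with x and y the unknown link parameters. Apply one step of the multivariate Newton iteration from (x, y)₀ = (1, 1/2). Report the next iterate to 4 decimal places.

At (1, 1/2): F = (0.7500, 0.7500).
Jacobian J = [[-2·x·y + 6·x + 2, -x^2 - 6·y], [-4·x - y^2, -2·x·y + 4·y + 5]].
At the point, J = [[7.0000, -4.0000], [-4.2500, 6.0000]] (det J = 25.0000).
Solving J·Δ = −F gives Δ = (-0.3000, -0.3375).
Then the next iterate is (x, y)₁ = (0.7000, 0.1625).

(0.7000, 0.1625)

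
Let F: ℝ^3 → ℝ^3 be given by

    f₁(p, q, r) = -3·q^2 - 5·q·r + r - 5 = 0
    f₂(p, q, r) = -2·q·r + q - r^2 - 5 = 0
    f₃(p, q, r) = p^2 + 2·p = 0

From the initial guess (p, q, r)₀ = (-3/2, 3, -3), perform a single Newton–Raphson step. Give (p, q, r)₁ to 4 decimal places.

(-2.2500, 2.0000, -2.0714)

At (-3/2, 3, -3): F = (10.0000, 7.0000, -0.7500).
Jacobian J = [[0, -6·q - 5·r, -5·q + 1], [0, -2·r + 1, -2·q - 2·r], [2·p + 2, 0, 0]].
At the point, J = [[0.0000, -3.0000, -14.0000], [0.0000, 7.0000, 0.0000], [-1.0000, 0.0000, 0.0000]] (det J = -98.0000).
Solving J·Δ = −F gives Δ = (-0.7500, -1.0000, 0.9286).
Then the next iterate is (p, q, r)₁ = (-2.2500, 2.0000, -2.0714).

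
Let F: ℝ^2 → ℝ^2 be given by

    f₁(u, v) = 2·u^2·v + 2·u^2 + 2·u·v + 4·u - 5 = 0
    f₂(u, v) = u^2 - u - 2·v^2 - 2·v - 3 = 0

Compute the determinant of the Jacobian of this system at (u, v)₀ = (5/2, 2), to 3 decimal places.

-450.000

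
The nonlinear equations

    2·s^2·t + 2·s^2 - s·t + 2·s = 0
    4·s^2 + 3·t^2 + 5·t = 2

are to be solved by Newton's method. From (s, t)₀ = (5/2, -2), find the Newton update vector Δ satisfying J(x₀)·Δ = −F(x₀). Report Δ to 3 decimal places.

(-1.472, -0.633)

At (5/2, -2): F = (-2.500, 25.000).
Jacobian J = [[4·s·t + 4·s - t + 2, 2·s^2 - s], [8·s, 6·t + 5]].
At the point, J = [[-6.000, 10.000], [20.000, -7.000]] (det J = -158.000).
Solving J·Δ = −F gives Δ = (-1.472, -0.633).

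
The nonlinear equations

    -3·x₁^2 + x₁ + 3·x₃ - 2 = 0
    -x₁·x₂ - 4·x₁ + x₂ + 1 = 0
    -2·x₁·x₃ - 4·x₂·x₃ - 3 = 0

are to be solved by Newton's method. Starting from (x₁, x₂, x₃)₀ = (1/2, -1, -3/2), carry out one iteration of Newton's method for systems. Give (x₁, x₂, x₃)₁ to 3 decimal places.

(0.079, -0.524, 0.470)

At (1/2, -1, -3/2): F = (-6.750, -1.500, -7.500).
Jacobian J = [[-6·x₁ + 1, 0, 3], [-x₂ - 4, -x₁ + 1, 0], [-2·x₃, -4·x₃, -2·x₁ - 4·x₂]].
At the point, J = [[-2.000, 0.000, 3.000], [-3.000, 0.500, 0.000], [3.000, 6.000, 3.000]] (det J = -61.500).
Solving J·Δ = −F gives Δ = (-0.421, 0.476, 1.970).
Then the next iterate is (x₁, x₂, x₃)₁ = (0.079, -0.524, 0.470).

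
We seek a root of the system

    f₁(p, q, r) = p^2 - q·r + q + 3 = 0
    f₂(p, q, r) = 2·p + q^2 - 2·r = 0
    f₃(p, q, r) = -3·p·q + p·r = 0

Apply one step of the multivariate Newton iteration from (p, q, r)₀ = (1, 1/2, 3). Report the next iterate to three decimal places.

At (1, 1/2, 3): F = (3.000, -3.750, 1.500).
Jacobian J = [[2·p, -r + 1, -q], [2, 2·q, -2], [-3·q + r, -3·p, p]].
At the point, J = [[2.000, -2.000, -0.500], [2.000, 1.000, -2.000], [1.500, -3.000, 1.000]] (det J = 3.750).
Solving J·Δ = −F gives Δ = (5.700, 5.550, 6.600).
Then the next iterate is (p, q, r)₁ = (6.700, 6.050, 9.600).

(6.700, 6.050, 9.600)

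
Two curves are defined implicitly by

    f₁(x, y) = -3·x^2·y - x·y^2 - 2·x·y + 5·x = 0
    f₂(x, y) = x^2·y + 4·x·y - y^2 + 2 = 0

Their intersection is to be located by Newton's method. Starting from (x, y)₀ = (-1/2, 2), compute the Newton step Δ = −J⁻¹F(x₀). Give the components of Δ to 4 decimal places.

(0.4024, -0.5366)

At (-1/2, 2): F = (0.0000, -5.5000).
Jacobian J = [[-6·x·y - y^2 - 2·y + 5, -3·x^2 - 2·x·y - 2·x], [2·x·y + 4·y, x^2 + 4·x - 2·y]].
At the point, J = [[3.0000, 2.2500], [6.0000, -5.7500]] (det J = -30.7500).
Solving J·Δ = −F gives Δ = (0.4024, -0.5366).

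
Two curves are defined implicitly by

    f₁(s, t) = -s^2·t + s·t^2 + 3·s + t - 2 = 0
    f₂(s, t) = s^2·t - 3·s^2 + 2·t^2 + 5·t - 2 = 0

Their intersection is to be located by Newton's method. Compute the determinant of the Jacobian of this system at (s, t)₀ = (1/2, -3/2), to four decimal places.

J = [[-2·s·t + t^2 + 3, -s^2 + 2·s·t + 1], [2·s·t - 6·s, s^2 + 4·t + 5]].
At the point, J = [[6.7500, -0.7500], [-4.5000, -0.7500]].
det J = -8.4375.

-8.4375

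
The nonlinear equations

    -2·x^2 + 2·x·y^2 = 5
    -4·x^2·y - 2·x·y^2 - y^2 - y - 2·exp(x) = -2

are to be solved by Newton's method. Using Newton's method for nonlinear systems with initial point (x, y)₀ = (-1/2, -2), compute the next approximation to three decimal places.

(-0.497, 0.367)

At (-1/2, -2): F = (-9.500, 4.78694).
Jacobian J = [[-4·x + 2·y^2, 4·x·y], [-8·x·y - 2·y^2 - 2·exp(x), -4·x^2 - 4·x·y - 2·y - 1]].
At the point, J = [[10.000, 4.000], [-17.21306, -2.000]] (det J = 48.85225).
Solving J·Δ = −F gives Δ = (0.003, 2.367).
Then the next iterate is (x, y)₁ = (-0.497, 0.367).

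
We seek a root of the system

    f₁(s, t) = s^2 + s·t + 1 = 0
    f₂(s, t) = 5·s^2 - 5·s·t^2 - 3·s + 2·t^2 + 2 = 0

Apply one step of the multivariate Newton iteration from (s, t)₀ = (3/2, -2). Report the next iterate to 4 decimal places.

(0.7537, -1.6691)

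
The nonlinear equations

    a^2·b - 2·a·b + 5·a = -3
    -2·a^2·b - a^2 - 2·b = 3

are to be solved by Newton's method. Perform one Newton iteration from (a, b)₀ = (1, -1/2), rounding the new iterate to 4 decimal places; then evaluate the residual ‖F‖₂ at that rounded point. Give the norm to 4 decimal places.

At (1, -1/2): F = (8.5000, -2.0000).
Jacobian J = [[2·a·b - 2·b + 5, a^2 - 2·a], [-4·a·b - 2·a, -2·a^2 - 2]].
At the point, J = [[5.0000, -1.0000], [0.0000, -4.0000]] (det J = -20.0000).
Solving J·Δ = −F gives Δ = (-1.8000, -0.5000).
Then the next iterate is (a, b)₁ = (-0.8000, -1.0000).
Re-evaluating at (-0.8000, -1.0000): F = (-3.2400, -0.3600), so ‖F‖₂ = 3.2599.

3.2599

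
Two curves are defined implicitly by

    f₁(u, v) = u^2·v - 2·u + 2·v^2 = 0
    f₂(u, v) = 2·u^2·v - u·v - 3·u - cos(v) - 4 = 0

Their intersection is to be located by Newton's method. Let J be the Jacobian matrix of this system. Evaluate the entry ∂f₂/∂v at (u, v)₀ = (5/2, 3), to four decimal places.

∂f₂/∂v = 2·u^2 - u + sin(v).
At (5/2, 3) this is 10.1411.

10.1411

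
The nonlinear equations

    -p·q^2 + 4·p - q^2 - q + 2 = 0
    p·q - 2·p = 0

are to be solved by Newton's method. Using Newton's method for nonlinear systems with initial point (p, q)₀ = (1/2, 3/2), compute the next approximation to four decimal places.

At (1/2, 3/2): F = (-0.8750, -0.2500).
Jacobian J = [[-q^2 + 4, -2·p·q - 2·q - 1], [q - 2, p]].
At the point, J = [[1.7500, -5.5000], [-0.5000, 0.5000]] (det J = -1.8750).
Solving J·Δ = −F gives Δ = (-0.9667, -0.4667).
Then the next iterate is (p, q)₁ = (-0.4667, 1.0333).

(-0.4667, 1.0333)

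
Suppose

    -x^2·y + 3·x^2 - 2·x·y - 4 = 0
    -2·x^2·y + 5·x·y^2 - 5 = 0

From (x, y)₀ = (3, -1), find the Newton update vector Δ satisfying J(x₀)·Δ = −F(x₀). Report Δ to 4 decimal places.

At (3, -1): F = (38.0000, 28.0000).
Jacobian J = [[-2·x·y + 6·x - 2·y, -x^2 - 2·x], [-4·x·y + 5·y^2, -2·x^2 + 10·x·y]].
At the point, J = [[26.0000, -15.0000], [17.0000, -48.0000]] (det J = -993.0000).
Solving J·Δ = −F gives Δ = (-1.4139, 0.0826).

(-1.4139, 0.0826)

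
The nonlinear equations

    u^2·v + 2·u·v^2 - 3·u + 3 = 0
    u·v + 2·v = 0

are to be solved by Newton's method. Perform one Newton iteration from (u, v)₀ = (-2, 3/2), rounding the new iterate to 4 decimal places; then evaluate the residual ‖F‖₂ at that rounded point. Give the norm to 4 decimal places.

2.2500

At (-2, 3/2): F = (6.0000, 0.0000).
Jacobian J = [[2·u·v + 2·v^2 - 3, u^2 + 4·u·v], [v, u + 2]].
At the point, J = [[-4.5000, -8.0000], [1.5000, 0.0000]] (det J = 12.0000).
Solving J·Δ = −F gives Δ = (0.0000, 0.7500).
Then the next iterate is (u, v)₁ = (-2.0000, 2.2500).
Re-evaluating at (-2.0000, 2.2500): F = (-2.2500, 0.0000), so ‖F‖₂ = 2.2500.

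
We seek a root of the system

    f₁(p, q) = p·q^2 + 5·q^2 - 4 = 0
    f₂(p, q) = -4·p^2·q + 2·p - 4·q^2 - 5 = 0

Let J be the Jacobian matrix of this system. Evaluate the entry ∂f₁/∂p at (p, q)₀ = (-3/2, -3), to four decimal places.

∂f₁/∂p = q^2.
At (-3/2, -3) this is 9.0000.

9.0000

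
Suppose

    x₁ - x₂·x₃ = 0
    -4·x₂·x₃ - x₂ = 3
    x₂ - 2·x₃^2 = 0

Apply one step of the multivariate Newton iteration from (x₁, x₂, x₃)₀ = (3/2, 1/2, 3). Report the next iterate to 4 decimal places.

(-0.7500, 0.0000, 1.5000)

At (3/2, 1/2, 3): F = (0.0000, -9.5000, -17.5000).
Jacobian J = [[1, -x₃, -x₂], [0, -4·x₃ - 1, -4·x₂], [0, 1, -4·x₃]].
At the point, J = [[1.0000, -3.0000, -0.5000], [0.0000, -13.0000, -2.0000], [0.0000, 1.0000, -12.0000]] (det J = 158.0000).
Solving J·Δ = −F gives Δ = (-2.2500, -0.5000, -1.5000).
Then the next iterate is (x₁, x₂, x₃)₁ = (-0.7500, 0.0000, 1.5000).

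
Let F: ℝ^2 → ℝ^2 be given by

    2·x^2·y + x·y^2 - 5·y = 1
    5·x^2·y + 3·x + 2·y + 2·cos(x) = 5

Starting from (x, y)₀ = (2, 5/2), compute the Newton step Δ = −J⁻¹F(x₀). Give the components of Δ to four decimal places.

At (2, 5/2): F = (19.0000, 55.167706).
Jacobian J = [[4·x·y + y^2, 2·x^2 + 2·x·y - 5], [10·x·y - 2·sin(x) + 3, 5·x^2 + 2]].
At the point, J = [[26.2500, 13.0000], [51.181405, 22.0000]] (det J = -87.858267).
Solving J·Δ = −F gives Δ = (-3.4053, 5.4145).

(-3.4053, 5.4145)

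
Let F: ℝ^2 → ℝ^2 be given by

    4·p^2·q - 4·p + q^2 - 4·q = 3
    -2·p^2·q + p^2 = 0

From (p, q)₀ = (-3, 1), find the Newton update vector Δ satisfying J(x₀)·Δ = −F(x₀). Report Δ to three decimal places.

(1.500, 0.000)

At (-3, 1): F = (42.000, -9.000).
Jacobian J = [[8·p·q - 4, 4·p^2 + 2·q - 4], [-4·p·q + 2·p, -2·p^2]].
At the point, J = [[-28.000, 34.000], [6.000, -18.000]] (det J = 300.000).
Solving J·Δ = −F gives Δ = (1.500, 0.000).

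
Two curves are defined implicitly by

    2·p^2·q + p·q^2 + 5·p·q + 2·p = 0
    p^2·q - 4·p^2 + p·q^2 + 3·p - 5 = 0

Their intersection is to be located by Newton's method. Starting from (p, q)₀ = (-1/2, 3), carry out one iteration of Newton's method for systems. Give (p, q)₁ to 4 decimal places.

At (-1/2, 3): F = (-11.5000, -11.2500).
Jacobian J = [[4·p·q + q^2 + 5·q + 2, 2·p^2 + 2·p·q + 5·p], [2·p·q - 8·p + q^2 + 3, p^2 + 2·p·q]].
At the point, J = [[20.0000, -5.0000], [13.0000, -2.7500]] (det J = 10.0000).
Solving J·Δ = −F gives Δ = (2.4625, 7.5500).
Then the next iterate is (p, q)₁ = (1.9625, 10.5500).

(1.9625, 10.5500)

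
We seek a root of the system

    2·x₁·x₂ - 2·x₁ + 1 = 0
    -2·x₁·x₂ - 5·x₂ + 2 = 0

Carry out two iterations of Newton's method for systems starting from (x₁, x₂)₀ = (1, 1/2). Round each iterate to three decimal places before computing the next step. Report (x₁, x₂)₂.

(0.726, 0.310)

At (1, 1/2): F = (0.000, -1.500).
Jacobian J = [[2·x₂ - 2, 2·x₁], [-2·x₂, -2·x₁ - 5]].
At the point, J = [[-1.000, 2.000], [-1.000, -7.000]] (det J = 9.000).
Solving J·Δ = −F gives Δ = (-0.333, -0.167).
Then the next iterate is (x₁, x₂)₁ = (0.667, 0.333).
Round to (0.667, 0.333) and repeat: F = (0.11022, -0.10922), J = [[-1.334, 1.334], [-0.666, -6.334]].
Δ = (0.059, -0.023), so (x₁, x₂)₂ = (0.726, 0.310).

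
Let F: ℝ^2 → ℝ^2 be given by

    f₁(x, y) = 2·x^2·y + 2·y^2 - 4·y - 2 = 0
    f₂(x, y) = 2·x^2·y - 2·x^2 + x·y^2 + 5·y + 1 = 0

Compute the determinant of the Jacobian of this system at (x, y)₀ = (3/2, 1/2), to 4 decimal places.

39.8750

J = [[4·x·y, 2·x^2 + 4·y - 4], [4·x·y - 4·x + y^2, 2·x^2 + 2·x·y + 5]].
At the point, J = [[3.0000, 2.5000], [-2.7500, 11.0000]].
det J = 39.8750.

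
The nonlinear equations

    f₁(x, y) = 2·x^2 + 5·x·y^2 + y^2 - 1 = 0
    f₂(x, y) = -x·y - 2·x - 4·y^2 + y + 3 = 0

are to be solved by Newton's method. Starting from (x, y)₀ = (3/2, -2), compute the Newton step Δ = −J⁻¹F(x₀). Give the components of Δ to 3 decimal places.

At (3/2, -2): F = (37.500, -15.000).
Jacobian J = [[4·x + 5·y^2, 10·x·y + 2·y], [-y - 2, -x - 8·y + 1]].
At the point, J = [[26.000, -34.000], [0.000, 15.500]] (det J = 403.000).
Solving J·Δ = −F gives Δ = (-0.177, 0.968).

(-0.177, 0.968)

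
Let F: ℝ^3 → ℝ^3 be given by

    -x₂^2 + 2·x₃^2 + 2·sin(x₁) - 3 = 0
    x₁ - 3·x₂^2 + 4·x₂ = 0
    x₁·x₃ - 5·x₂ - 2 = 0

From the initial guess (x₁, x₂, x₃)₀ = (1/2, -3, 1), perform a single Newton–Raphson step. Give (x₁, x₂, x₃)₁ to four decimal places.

(-3.8837, -1.0507, 2.2599)

At (1/2, -3, 1): F = (-9.041149, -38.5000, 13.5000).
Jacobian J = [[2·cos(x₁), -2·x₂, 4·x₃], [1, -6·x₂ + 4, 0], [x₃, -5, x₁]].
At the point, J = [[1.755165, 6.0000, 4.0000], [1.0000, 22.0000, 0.0000], [1.0000, -5.0000, 0.5000]] (det J = -91.693184).
Solving J·Δ = −F gives Δ = (-4.3837, 1.9493, 1.2599).
Then the next iterate is (x₁, x₂, x₃)₁ = (-3.8837, -1.0507, 2.2599).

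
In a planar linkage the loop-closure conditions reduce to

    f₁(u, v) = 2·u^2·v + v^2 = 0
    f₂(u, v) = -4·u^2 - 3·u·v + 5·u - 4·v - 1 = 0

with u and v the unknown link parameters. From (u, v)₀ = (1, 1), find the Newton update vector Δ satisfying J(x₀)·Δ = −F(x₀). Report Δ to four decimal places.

At (1, 1): F = (3.0000, -7.0000).
Jacobian J = [[4·u·v, 2·u^2 + 2·v], [-8·u - 3·v + 5, -3·u - 4]].
At the point, J = [[4.0000, 4.0000], [-6.0000, -7.0000]] (det J = -4.0000).
Solving J·Δ = −F gives Δ = (1.7500, -2.5000).

(1.7500, -2.5000)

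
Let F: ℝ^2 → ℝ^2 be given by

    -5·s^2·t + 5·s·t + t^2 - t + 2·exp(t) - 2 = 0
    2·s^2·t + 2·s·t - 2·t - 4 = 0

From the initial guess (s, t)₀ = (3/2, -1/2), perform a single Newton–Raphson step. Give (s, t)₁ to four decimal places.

(3.6936, 2.3226)

At (3/2, -1/2): F = (1.838061, -6.7500).
Jacobian J = [[-10·s·t + 5·t, -5·s^2 + 5·s + 2·t + 2·exp(t) - 1], [4·s·t + 2·t, 2·s^2 + 2·s - 2]].
At the point, J = [[5.0000, -4.536939], [-4.0000, 5.5000]] (det J = 9.352245).
Solving J·Δ = −F gives Δ = (2.1936, 2.8226).
Then the next iterate is (s, t)₁ = (3.6936, 2.3226).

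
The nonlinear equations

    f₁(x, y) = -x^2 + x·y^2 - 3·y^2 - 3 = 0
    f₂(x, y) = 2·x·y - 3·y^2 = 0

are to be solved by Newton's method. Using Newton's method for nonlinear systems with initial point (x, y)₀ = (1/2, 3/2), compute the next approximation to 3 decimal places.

(-2.030, -0.105)

At (1/2, 3/2): F = (-8.875, -5.250).
Jacobian J = [[-2·x + y^2, 2·x·y - 6·y], [2·y, 2·x - 6·y]].
At the point, J = [[1.250, -7.500], [3.000, -8.000]] (det J = 12.500).
Solving J·Δ = −F gives Δ = (-2.530, -1.605).
Then the next iterate is (x, y)₁ = (-2.030, -0.105).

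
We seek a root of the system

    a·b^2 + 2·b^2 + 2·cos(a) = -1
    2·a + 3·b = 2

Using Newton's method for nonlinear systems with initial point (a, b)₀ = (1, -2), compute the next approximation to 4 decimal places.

(1.9615, -0.6410)

At (1, -2): F = (14.080605, -6.0000).
Jacobian J = [[b^2 - 2·sin(a), 2·a·b + 4·b], [2, 3]].
At the point, J = [[2.317058, -12.0000], [2.0000, 3.0000]] (det J = 30.951174).
Solving J·Δ = −F gives Δ = (0.9615, 1.3590).
Then the next iterate is (a, b)₁ = (1.9615, -0.6410).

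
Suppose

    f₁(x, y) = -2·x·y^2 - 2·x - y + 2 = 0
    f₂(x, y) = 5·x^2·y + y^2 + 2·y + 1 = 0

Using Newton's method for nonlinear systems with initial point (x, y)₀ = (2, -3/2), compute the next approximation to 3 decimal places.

(1.289, -1.056)

At (2, -3/2): F = (-9.500, -29.750).
Jacobian J = [[-2·y^2 - 2, -4·x·y - 1], [10·x·y, 5·x^2 + 2·y + 2]].
At the point, J = [[-6.500, 11.000], [-30.000, 19.000]] (det J = 206.500).
Solving J·Δ = −F gives Δ = (-0.711, 0.444).
Then the next iterate is (x, y)₁ = (1.289, -1.056).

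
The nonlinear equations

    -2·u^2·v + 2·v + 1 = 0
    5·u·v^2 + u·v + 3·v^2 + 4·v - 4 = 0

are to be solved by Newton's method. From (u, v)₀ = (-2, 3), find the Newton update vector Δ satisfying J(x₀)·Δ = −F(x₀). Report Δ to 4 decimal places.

At (-2, 3): F = (-17.0000, -61.0000).
Jacobian J = [[-4·u·v, -2·u^2 + 2], [5·v^2 + v, 10·u·v + u + 6·v + 4]].
At the point, J = [[24.0000, -6.0000], [48.0000, -40.0000]] (det J = -672.0000).
Solving J·Δ = −F gives Δ = (0.4673, -0.9643).

(0.4673, -0.9643)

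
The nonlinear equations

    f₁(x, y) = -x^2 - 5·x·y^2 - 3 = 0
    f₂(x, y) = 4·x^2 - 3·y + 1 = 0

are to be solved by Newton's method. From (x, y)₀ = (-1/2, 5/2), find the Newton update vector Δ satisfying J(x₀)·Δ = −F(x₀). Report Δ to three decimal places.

(-0.225, -1.534)

At (-1/2, 5/2): F = (12.375, -5.500).
Jacobian J = [[-2·x - 5·y^2, -10·x·y], [8·x, -3]].
At the point, J = [[-30.250, 12.500], [-4.000, -3.000]] (det J = 140.750).
Solving J·Δ = −F gives Δ = (-0.225, -1.534).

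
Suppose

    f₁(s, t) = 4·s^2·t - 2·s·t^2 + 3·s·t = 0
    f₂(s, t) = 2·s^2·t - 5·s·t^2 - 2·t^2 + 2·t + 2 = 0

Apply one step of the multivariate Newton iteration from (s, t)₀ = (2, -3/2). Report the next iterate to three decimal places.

At (2, -3/2): F = (-42.000, -40.000).
Jacobian J = [[8·s·t - 2·t^2 + 3·t, 4·s^2 - 4·s·t + 3·s], [4·s·t - 5·t^2, 2·s^2 - 10·s·t - 4·t + 2]].
At the point, J = [[-33.000, 34.000], [-23.250, 46.000]] (det J = -727.500).
Solving J·Δ = −F gives Δ = (-0.786, 0.472).
Then the next iterate is (s, t)₁ = (1.214, -1.028).

(1.214, -1.028)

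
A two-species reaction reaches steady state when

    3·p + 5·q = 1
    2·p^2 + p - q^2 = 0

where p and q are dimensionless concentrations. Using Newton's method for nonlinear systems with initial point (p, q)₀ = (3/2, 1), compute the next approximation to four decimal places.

At (3/2, 1): F = (8.5000, 5.0000).
Jacobian J = [[3, 5], [4·p + 1, -2·q]].
At the point, J = [[3.0000, 5.0000], [7.0000, -2.0000]] (det J = -41.0000).
Solving J·Δ = −F gives Δ = (-1.0244, -1.0854).
Then the next iterate is (p, q)₁ = (0.4756, -0.0854).

(0.4756, -0.0854)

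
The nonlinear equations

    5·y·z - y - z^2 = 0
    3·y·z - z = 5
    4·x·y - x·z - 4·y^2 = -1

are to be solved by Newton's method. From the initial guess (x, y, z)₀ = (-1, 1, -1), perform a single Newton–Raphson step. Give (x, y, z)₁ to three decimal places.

At (-1, 1, -1): F = (-7.000, -7.000, -8.000).
Jacobian J = [[0, 5·z - 1, 5·y - 2·z], [0, 3·z, 3·y - 1], [4·y - z, 4·x - 8·y, -x]].
At the point, J = [[0.000, -6.000, 7.000], [0.000, -3.000, 2.000], [5.000, -12.000, 1.000]] (det J = 45.000).
Solving J·Δ = −F gives Δ = (-7.267, -3.889, -2.333).
Then the next iterate is (x, y, z)₁ = (-8.267, -2.889, -3.333).

(-8.267, -2.889, -3.333)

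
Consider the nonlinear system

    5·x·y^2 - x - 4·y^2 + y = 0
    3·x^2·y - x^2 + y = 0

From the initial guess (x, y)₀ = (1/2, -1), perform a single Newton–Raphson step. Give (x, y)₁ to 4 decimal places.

(0.3804, -0.1304)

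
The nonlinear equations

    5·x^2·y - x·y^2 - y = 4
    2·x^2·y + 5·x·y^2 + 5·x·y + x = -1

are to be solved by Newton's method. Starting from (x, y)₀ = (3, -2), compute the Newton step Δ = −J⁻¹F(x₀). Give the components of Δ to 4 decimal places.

(-1.1889, 0.4984)

At (3, -2): F = (-104.0000, -2.0000).
Jacobian J = [[10·x·y - y^2, 5·x^2 - 2·x·y - 1], [4·x·y + 5·y^2 + 5·y + 1, 2·x^2 + 10·x·y + 5·x]].
At the point, J = [[-64.0000, 56.0000], [-13.0000, -27.0000]] (det J = 2456.0000).
Solving J·Δ = −F gives Δ = (-1.1889, 0.4984).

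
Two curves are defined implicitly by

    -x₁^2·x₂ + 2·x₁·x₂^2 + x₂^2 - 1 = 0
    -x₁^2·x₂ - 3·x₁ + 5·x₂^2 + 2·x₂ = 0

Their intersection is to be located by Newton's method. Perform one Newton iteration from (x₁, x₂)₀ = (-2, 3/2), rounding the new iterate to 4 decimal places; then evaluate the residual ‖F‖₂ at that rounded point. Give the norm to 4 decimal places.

At (-2, 3/2): F = (-13.7500, 14.2500).
Jacobian J = [[-2·x₁·x₂ + 2·x₂^2, -x₁^2 + 4·x₁·x₂ + 2·x₂], [-2·x₁·x₂ - 3, -x₁^2 + 10·x₂ + 2]].
At the point, J = [[10.5000, -13.0000], [3.0000, 13.0000]] (det J = 175.5000).
Solving J·Δ = −F gives Δ = (-0.0370, -1.0876).
Then the next iterate is (x₁, x₂)₁ = (-2.0370, 0.4124).
Re-evaluating at (-2.0370, 0.4124): F = (-3.234007, 6.074969), so ‖F‖₂ = 6.8822.

6.8822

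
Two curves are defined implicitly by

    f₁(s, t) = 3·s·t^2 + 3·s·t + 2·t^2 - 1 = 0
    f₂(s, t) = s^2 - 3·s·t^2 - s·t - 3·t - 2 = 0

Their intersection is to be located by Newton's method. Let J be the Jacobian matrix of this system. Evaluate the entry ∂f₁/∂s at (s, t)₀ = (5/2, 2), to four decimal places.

∂f₁/∂s = 3·t^2 + 3·t.
At (5/2, 2) this is 18.0000.

18.0000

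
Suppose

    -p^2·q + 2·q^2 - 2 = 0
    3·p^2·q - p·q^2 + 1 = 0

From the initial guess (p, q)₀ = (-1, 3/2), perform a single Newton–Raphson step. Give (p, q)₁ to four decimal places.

At (-1, 3/2): F = (1.0000, 7.7500).
Jacobian J = [[-2·p·q, -p^2 + 4·q], [6·p·q - q^2, 3·p^2 - 2·p·q]].
At the point, J = [[3.0000, 5.0000], [-11.2500, 6.0000]] (det J = 74.2500).
Solving J·Δ = −F gives Δ = (0.4411, -0.4646).
Then the next iterate is (p, q)₁ = (-0.5589, 1.0354).

(-0.5589, 1.0354)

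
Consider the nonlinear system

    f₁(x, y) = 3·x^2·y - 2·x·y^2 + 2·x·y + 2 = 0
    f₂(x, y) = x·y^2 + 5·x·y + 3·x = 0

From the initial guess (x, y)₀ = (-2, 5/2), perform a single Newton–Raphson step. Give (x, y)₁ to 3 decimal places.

(-3.972, -1.819)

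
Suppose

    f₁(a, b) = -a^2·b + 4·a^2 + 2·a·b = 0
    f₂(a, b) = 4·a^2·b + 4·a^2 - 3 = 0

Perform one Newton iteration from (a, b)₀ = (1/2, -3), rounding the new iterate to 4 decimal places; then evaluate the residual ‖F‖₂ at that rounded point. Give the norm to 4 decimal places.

2.9919

At (1/2, -3): F = (-1.2500, -5.0000).
Jacobian J = [[-2·a·b + 8·a + 2·b, -a^2 + 2·a], [8·a·b + 8·a, 4·a^2]].
At the point, J = [[1.0000, 0.7500], [-8.0000, 1.0000]] (det J = 7.0000).
Solving J·Δ = −F gives Δ = (-0.3571, 2.1429).
Then the next iterate is (a, b)₁ = (0.1429, -0.8571).
Re-evaluating at (0.1429, -0.8571): F = (-0.145775, -2.988328), so ‖F‖₂ = 2.9919.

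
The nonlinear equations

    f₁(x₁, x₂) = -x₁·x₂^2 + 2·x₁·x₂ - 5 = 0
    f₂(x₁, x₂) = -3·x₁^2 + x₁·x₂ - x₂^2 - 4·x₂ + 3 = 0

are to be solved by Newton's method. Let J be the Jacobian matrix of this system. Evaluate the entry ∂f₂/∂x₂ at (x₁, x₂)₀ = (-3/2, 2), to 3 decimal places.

∂f₂/∂x₂ = x₁ - 2·x₂ - 4.
At (-3/2, 2) this is -9.500.

-9.500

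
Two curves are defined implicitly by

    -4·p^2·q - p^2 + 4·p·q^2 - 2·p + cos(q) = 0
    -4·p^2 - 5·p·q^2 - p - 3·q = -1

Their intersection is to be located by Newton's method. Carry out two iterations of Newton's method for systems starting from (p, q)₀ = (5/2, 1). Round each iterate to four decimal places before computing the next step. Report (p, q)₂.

(1.2130, -0.4662)

At (5/2, 1): F = (-25.709698, -42.0000).
Jacobian J = [[-8·p·q - 2·p + 4·q^2 - 2, -4·p^2 + 8·p·q - sin(q)], [-8·p - 5·q^2 - 1, -10·p·q - 3]].
At the point, J = [[-23.0000, -5.841471], [-26.0000, -28.0000]] (det J = 492.121754).
Solving J·Δ = −F gives Δ = (-0.9643, -0.6046).
Then the next iterate is (p, q)₁ = (1.5357, 0.3954).
Round to (1.5357, 0.3954) and repeat: F = (-7.276565, -12.355864), J = [[-9.303762, -4.960949], [-14.067306, -9.072158]].
Δ = (-0.3227, -0.8616), so (p, q)₂ = (1.2130, -0.4662).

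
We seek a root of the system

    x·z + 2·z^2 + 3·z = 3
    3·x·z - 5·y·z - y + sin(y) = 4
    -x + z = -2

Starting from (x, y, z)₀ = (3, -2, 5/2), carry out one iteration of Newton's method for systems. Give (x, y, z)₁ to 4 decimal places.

(2.9730, -0.8952, 0.9730)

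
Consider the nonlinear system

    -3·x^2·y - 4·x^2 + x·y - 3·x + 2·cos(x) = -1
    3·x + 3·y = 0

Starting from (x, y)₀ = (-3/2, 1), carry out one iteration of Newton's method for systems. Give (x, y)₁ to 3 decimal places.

(-0.962, 0.962)

At (-3/2, 1): F = (-11.60853, -1.500).
Jacobian J = [[-6·x·y - 8·x + y - 2·sin(x) - 3, -3·x^2 + x], [3, 3]].
At the point, J = [[20.99499, -8.250], [3.000, 3.000]] (det J = 87.73497).
Solving J·Δ = −F gives Δ = (0.538, -0.038).
Then the next iterate is (x, y)₁ = (-0.962, 0.962).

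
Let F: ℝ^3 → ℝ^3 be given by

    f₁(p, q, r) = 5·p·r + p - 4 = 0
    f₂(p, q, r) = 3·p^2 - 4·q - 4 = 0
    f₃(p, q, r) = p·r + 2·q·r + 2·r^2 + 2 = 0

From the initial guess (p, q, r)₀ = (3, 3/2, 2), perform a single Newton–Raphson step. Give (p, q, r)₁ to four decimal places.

At (3, 3/2, 2): F = (29.0000, 17.0000, 22.0000).
Jacobian J = [[5·r + 1, 0, 5·p], [6·p, -4, 0], [r, 2·r, p + 2·q + 4·r]].
At the point, J = [[11.0000, 0.0000, 15.0000], [18.0000, -4.0000, 0.0000], [2.0000, 4.0000, 14.0000]] (det J = 584.0000).
Solving J·Δ = −F gives Δ = (-1.2260, -1.2671, -1.0342).
Then the next iterate is (p, q, r)₁ = (1.7740, 0.2329, 0.9658).

(1.7740, 0.2329, 0.9658)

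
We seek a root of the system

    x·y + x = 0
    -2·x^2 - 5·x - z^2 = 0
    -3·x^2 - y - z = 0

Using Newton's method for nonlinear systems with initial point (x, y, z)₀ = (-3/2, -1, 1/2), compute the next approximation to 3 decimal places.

At (-3/2, -1, 1/2): F = (0.000, 2.750, -6.250).
Jacobian J = [[y + 1, x, 0], [-4·x - 5, 0, -2·z], [-6·x, -1, -1]].
At the point, J = [[0.000, -1.500, 0.000], [1.000, 0.000, -1.000], [9.000, -1.000, -1.000]] (det J = 12.000).
Solving J·Δ = −F gives Δ = (1.125, 0.000, 3.875).
Then the next iterate is (x, y, z)₁ = (-0.375, -1.000, 4.375).

(-0.375, -1.000, 4.375)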